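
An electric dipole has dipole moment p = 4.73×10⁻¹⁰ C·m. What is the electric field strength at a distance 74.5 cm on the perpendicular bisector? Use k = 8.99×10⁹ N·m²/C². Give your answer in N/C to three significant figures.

In the equatorial plane E = kp/r³.
E = (8.99×10⁹)(4.73×10⁻¹⁰) / (0.745)³ = 10.28 N/C.

E ≈ 10.3 N/C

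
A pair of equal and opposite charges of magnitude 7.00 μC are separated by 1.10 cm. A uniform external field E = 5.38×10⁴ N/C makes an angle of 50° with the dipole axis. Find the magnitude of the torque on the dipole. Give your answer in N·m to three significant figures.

Dipole moment p = qd = (7.00×10⁻⁶ C)(0.0110 m) = 7.70×10⁻⁸ C·m.
Torque on an electric dipole: τ = pE sinθ.
τ = (7.70×10⁻⁸)(5.38×10⁴)·sin50° = 0.003173 N·m.

τ ≈ 0.00317 N·m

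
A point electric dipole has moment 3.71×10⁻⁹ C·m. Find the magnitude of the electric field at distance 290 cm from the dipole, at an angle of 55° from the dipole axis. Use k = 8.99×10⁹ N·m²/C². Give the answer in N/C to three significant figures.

E ≈ 1.93 N/C

At angle θ the dipole field magnitude is E = (kp/r³)·√(1 + 3cos²θ).
kp/r³ = (8.99×10⁹)(3.71×10⁻⁹) / (2.90)³ = 1.368 N/C.
√(1 + 3cos²55°) = √(1 + 3·0.3290) = √1.9870 ≈ 1.4096.
E ≈ 1.368 × 1.410 = 1.928 N/C.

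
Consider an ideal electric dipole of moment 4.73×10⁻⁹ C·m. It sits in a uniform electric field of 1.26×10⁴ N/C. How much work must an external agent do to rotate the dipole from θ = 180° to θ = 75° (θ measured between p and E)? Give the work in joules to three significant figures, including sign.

W_ext = ΔU = U(θ₂) − U(θ₁) = −pE cosθ₂ − (−pE cosθ₁) = pE(cosθ₁ − cosθ₂).
W = (4.73×10⁻⁹)(1.26×10⁴)·(cos180° − cos75°) = (5.960×10⁻⁵)·(-1.2588) = -7.502×10⁻⁵ J.

W ≈ -7.50×10⁻⁵ J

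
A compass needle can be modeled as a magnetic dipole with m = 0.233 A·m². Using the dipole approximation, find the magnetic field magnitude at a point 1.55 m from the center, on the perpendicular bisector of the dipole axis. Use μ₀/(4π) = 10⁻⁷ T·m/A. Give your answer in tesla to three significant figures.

B ≈ 6.26×10⁻⁹ T

In the equatorial plane B = (μ₀/4π)·m/r³ (half the axial value).
B = (10⁻⁷)·(0.233) / (1.55)³ = 6.257×10⁻⁹ T.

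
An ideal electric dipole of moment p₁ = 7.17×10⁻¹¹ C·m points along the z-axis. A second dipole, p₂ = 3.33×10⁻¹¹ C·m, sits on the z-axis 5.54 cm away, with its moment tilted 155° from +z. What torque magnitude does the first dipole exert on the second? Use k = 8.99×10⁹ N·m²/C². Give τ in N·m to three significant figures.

τ ≈ 1.07×10⁻⁷ N·m

The second dipole sits on the axis of the first, so the field there is axial: E₁ = 2kp₁/r³ along +z.
E₁ = 2(8.99×10⁹)(7.17×10⁻¹¹)/(0.0554)³ = 7582 N/C.
Torque on the second dipole: τ = p₂ E₁ sinθ.
τ = (3.33×10⁻¹¹)(7582)·sin155° = 1.067×10⁻⁷ N·m.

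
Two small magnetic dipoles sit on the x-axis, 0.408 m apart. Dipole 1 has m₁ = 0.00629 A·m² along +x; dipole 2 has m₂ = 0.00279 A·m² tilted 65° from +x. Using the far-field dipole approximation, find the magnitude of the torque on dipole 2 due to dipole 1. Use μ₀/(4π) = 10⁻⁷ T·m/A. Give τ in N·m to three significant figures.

τ ≈ 4.68×10⁻¹¹ N·m

Dipole B is on the axis of dipole A, so B₁ there is axial: B₁ = (μ₀/4π)·2m₁/r³ along +x.
B₁ = 2(10⁻⁷)(0.00629)/(0.408)³ = 1.852×10⁻⁸ T.
τ = m₂ B₁ sinθ.
τ = (0.00279)(1.852×10⁻⁸)·sin65° = 4.684×10⁻¹¹ N·m.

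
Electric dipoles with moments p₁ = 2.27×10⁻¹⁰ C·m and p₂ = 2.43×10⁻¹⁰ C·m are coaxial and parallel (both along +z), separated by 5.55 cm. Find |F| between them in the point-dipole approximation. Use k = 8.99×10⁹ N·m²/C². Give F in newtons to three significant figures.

On-axis field of dipole 1 at distance r: E = 2kp₁/r³. Force on dipole 2 is F = p₂·dE/dr (gradient along axis).
dE/dr = −6kp₁/r⁴, so |F| = 6kp₁p₂/r⁴ (attractive for aligned moments).
F = 6(8.99×10⁹)(2.27×10⁻¹⁰)(2.43×10⁻¹⁰)/(0.0555)⁴ = 3.136×10⁻⁴ N.

F ≈ 3.14×10⁻⁴ N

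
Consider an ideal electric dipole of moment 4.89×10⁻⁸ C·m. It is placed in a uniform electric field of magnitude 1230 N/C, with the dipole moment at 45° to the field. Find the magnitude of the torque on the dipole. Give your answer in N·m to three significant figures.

Torque on an electric dipole: τ = pE sinθ.
τ = (4.89×10⁻⁸)(1230)·sin45° = 4.253×10⁻⁵ N·m.

τ ≈ 4.25×10⁻⁵ N·m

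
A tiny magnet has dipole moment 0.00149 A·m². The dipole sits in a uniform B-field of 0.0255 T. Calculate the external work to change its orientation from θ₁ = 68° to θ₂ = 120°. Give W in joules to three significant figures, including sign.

W ≈ 3.32×10⁻⁵ J

W_ext = ΔU = −mB cosθ₂ + mB cosθ₁ = mB(cosθ₁ − cosθ₂).
W = (0.00149)(0.0255)·(cos68° − cos120°) = (3.800×10⁻⁵)·(+0.8746) = 3.323×10⁻⁵ J.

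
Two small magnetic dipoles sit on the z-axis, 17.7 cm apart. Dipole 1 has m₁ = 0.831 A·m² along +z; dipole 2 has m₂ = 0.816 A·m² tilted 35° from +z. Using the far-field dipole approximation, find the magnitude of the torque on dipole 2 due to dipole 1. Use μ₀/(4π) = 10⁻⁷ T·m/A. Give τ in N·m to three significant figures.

Dipole B is on the axis of dipole A, so B₁ there is axial: B₁ = (μ₀/4π)·2m₁/r³ along +z.
B₁ = 2(10⁻⁷)(0.831)/(0.177)³ = 2.997×10⁻⁵ T.
τ = m₂ B₁ sinθ.
τ = (0.816)(2.997×10⁻⁵)·sin35° = 1.403×10⁻⁵ N·m.

τ ≈ 1.40×10⁻⁵ N·m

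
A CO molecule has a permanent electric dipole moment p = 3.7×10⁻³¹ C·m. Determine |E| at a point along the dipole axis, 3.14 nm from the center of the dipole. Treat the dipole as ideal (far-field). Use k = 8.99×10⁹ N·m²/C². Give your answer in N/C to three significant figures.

On the dipole axis E = 2kp/r³.
E = 2·(8.99×10⁹)(3.70×10⁻³¹) / (3.14×10⁻⁹)³ = 2.149×10⁵ N/C.

E ≈ 2.15×10⁵ N/C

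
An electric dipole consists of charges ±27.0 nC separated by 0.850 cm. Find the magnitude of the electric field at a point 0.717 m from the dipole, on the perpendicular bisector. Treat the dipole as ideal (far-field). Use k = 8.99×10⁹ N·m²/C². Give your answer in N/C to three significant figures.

E ≈ 5.60 N/C

Dipole moment p = qd = (2.70×10⁻⁸ C)(0.00850 m) = 2.295×10⁻¹⁰ C·m.
On the perpendicular bisector E = kp/r³ (half the axial value at the same distance).
E = (8.99×10⁹)(2.295×10⁻¹⁰) / (0.717)³ = 5.597 N/C.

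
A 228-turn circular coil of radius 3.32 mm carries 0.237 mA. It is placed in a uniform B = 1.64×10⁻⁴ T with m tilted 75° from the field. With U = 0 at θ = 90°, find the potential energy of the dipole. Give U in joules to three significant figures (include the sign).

U ≈ -7.94×10⁻¹¹ J

m = NIA = NIπa² = 228·(2.37×10⁻⁴)·π·(0.00332)² = 1.871×10⁻⁶ A·m².
U = −m·B = −mB cosθ.
U = −(1.871×10⁻⁶)(1.64×10⁻⁴)·cos75° = -7.942×10⁻¹¹ J.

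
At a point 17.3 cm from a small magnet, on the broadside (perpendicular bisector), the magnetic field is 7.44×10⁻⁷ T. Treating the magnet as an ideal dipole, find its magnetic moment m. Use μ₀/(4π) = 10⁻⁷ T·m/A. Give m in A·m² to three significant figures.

In the equatorial plane B = (μ₀/4π)·m/r³, so m = Br³·4π/(μ₀).
m = (7.44×10⁻⁷)·(0.173)³ / (10⁻⁷) = 0.03852 A·m².

m ≈ 0.0385 A·m²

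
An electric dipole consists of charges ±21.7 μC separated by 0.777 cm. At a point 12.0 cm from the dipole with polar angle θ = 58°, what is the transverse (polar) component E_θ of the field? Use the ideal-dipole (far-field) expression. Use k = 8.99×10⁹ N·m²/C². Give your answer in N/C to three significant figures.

E_θ ≈ 7.44×10⁵ N/C

Dipole moment p = qd = (2.17×10⁻⁵ C)(0.00777 m) = 1.686×10⁻⁷ C·m.
For a dipole, E_θ = (kp sinθ)/r³.
kp/r³ = (8.99×10⁹)(1.686×10⁻⁷)/(0.120)³ = 8.771×10⁵ N/C.
E_θ = 8.771×10⁵·sin58° = 7.439×10⁵ N/C.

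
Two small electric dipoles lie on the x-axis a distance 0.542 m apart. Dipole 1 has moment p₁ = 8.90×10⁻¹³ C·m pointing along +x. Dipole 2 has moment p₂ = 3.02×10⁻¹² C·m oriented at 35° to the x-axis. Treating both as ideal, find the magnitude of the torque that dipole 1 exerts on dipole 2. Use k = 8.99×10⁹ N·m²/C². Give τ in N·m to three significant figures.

The second dipole sits on the axis of the first, so the field there is axial: E₁ = 2kp₁/r³ along +x.
E₁ = 2(8.99×10⁹)(8.90×10⁻¹³)/(0.542)³ = 0.1005 N/C.
Torque on the second dipole: τ = p₂ E₁ sinθ.
τ = (3.02×10⁻¹²)(0.1005)·sin35° = 1.741×10⁻¹³ N·m.

τ ≈ 1.74×10⁻¹³ N·m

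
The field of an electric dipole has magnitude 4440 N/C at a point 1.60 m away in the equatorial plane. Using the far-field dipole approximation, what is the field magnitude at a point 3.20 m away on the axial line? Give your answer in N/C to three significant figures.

Dipole fields scale as 1/r³ in the far field.
The axial field is twice the equatorial field at the same r, so the geometry factor is 2/1.
E₂ = E₁ · (2/1) · (r₁/r₂)³ = 4440 · 2 · (1.60/3.20)³.
(r₁/r₂)³ = (0.5)³ = 0.125.
E₂ ≈ 1110 N/C.

E ≈ 1110 N/C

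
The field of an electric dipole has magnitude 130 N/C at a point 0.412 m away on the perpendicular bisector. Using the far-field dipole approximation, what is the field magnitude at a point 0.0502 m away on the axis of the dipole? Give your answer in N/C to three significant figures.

Dipole fields scale as 1/r³ in the far field.
The axial field is twice the equatorial field at the same r, so the geometry factor is 2/1.
E₂ = E₁ · (2/1) · (r₁/r₂)³ = 130 · 2 · (0.412/0.0502)³.
(r₁/r₂)³ = (8.207)³ = 552.8.
E₂ ≈ 1.437×10⁵ N/C.

E ≈ 1.44×10⁵ N/C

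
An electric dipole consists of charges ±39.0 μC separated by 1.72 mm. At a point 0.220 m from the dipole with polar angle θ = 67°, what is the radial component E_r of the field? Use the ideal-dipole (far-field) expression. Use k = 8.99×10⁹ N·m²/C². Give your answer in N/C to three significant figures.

E_r ≈ 4.43×10⁴ N/C

Dipole moment p = qd = (3.90×10⁻⁵ C)(0.00172 m) = 6.708×10⁻⁸ C·m.
For a dipole, E_r = (2kp cosθ)/r³.
kp/r³ = (8.99×10⁹)(6.708×10⁻⁸)/(0.220)³ = 5.663×10⁴ N/C.
E_r = 2·5.663×10⁴·cos67° = 4.426×10⁴ N/C.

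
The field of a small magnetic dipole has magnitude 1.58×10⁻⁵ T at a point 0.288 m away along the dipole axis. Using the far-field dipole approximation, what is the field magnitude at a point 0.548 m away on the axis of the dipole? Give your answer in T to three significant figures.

B ≈ 2.29×10⁻⁶ T

Dipole fields scale as 1/r³ in the far field; the geometry is the same at both points.
B₂ = B₁ · (r₁/r₂)³ = 1.58×10⁻⁵ · (0.288/0.548)³.
(r₁/r₂)³ = (0.5255)³ = 0.1452.
B₂ ≈ 2.293×10⁻⁶ T.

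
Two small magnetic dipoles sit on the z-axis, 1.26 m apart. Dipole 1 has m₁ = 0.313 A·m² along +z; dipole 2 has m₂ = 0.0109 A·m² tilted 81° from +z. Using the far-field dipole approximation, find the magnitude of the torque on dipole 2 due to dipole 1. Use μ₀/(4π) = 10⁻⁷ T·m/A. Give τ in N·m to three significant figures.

Dipole B is on the axis of dipole A, so B₁ there is axial: B₁ = (μ₀/4π)·2m₁/r³ along +z.
B₁ = 2(10⁻⁷)(0.313)/(1.26)³ = 3.129×10⁻⁸ T.
τ = m₂ B₁ sinθ.
τ = (0.0109)(3.129×10⁻⁸)·sin81° = 3.369×10⁻¹⁰ N·m.

τ ≈ 3.37×10⁻¹⁰ N·m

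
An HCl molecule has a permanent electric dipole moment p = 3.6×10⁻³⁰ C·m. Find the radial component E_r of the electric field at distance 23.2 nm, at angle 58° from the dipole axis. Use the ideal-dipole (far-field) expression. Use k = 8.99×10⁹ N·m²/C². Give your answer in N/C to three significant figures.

E_r ≈ 2750 N/C

For a dipole, E_r = (2kp cosθ)/r³.
kp/r³ = (8.99×10⁹)(3.60×10⁻³⁰)/(2.32×10⁻⁸)³ = 2592 N/C.
E_r = 2·2592·cos58° = 2747 N/C.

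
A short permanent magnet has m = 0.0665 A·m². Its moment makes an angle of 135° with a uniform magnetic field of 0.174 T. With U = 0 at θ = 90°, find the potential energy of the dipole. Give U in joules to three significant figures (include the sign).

U = −m·B = −mB cosθ.
U = −(0.0665)(0.174)·cos135° = 0.008182 J.

U ≈ 0.00818 J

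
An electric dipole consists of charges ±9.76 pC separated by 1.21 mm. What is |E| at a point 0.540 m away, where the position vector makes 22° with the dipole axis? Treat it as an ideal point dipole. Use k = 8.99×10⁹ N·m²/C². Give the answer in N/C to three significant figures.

Dipole moment p = qd = (9.76×10⁻¹² C)(0.00121 m) = 1.181×10⁻¹⁴ C·m.
At angle θ the dipole field magnitude is E = (kp/r³)·√(1 + 3cos²θ).
kp/r³ = (8.99×10⁹)(1.181×10⁻¹⁴) / (0.540)³ = 6.743×10⁻⁴ N/C.
√(1 + 3cos²22°) = √(1 + 3·0.8597) = √3.5790 ≈ 1.8918.
E ≈ 6.743×10⁻⁴ × 1.892 = 0.001276 N/C.

E ≈ 0.00128 N/C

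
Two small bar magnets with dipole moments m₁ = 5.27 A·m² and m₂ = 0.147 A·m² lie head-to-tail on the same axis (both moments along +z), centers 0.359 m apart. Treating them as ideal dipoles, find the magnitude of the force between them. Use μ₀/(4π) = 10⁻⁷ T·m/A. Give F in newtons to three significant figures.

F ≈ 2.80×10⁻⁵ N

On-axis B of dipole 1: B = (μ₀/4π)·2m₁/r³. Force on dipole 2: F = m₂·dB/dr.
dB/dr = −(μ₀/4π)·6m₁/r⁴, so |F| = (μ₀/4π)·6m₁m₂/r⁴.
F = 6(10⁻⁷)(5.27)(0.147)/(0.359)⁴ = 2.798×10⁻⁵ N.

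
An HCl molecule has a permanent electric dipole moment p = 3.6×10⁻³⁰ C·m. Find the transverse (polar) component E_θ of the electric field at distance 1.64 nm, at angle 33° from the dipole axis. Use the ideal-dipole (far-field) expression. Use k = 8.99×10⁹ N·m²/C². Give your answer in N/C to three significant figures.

For a dipole, E_θ = (kp sinθ)/r³.
kp/r³ = (8.99×10⁹)(3.60×10⁻³⁰)/(1.64×10⁻⁹)³ = 7.337×10⁶ N/C.
E_θ = 7.337×10⁶·sin33° = 3.996×10⁶ N/C.

E_θ ≈ 4.00×10⁶ N/C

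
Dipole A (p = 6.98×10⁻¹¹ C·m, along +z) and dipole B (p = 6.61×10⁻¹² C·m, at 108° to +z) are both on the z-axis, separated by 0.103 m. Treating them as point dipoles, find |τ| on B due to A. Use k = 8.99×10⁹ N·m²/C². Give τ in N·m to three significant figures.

The second dipole sits on the axis of the first, so the field there is axial: E₁ = 2kp₁/r³ along +z.
E₁ = 2(8.99×10⁹)(6.98×10⁻¹¹)/(0.103)³ = 1149 N/C.
Torque on the second dipole: τ = p₂ E₁ sinθ.
τ = (6.61×10⁻¹²)(1149)·sin108° = 7.220×10⁻⁹ N·m.

τ ≈ 7.22×10⁻⁹ N·m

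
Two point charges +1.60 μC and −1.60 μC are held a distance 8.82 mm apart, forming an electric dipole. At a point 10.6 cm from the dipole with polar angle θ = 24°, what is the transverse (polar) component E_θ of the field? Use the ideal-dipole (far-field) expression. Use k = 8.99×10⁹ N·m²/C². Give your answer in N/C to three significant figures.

Dipole moment p = qd = (1.60×10⁻⁶ C)(0.00882 m) = 1.411×10⁻⁸ C·m.
For a dipole, E_θ = (kp sinθ)/r³.
kp/r³ = (8.99×10⁹)(1.411×10⁻⁸)/(0.106)³ = 1.065×10⁵ N/C.
E_θ = 1.065×10⁵·sin24° = 4.332×10⁴ N/C.

E_θ ≈ 4.33×10⁴ N/C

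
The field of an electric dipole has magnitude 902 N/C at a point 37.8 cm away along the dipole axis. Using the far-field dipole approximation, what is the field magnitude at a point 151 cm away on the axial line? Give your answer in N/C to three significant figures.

Dipole fields scale as 1/r³ in the far field; the geometry is the same at both points.
E₂ = E₁ · (r₁/r₂)³ = 902 · (37.8/151)³.
(r₁/r₂)³ = (0.2503)³ = 0.01569.
E₂ ≈ 14.15 N/C.

E ≈ 14.1 N/C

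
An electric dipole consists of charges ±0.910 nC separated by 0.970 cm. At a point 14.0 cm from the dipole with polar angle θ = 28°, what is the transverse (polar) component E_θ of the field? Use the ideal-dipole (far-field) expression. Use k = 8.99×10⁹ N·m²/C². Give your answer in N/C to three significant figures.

Dipole moment p = qd = (9.10×10⁻¹⁰ C)(0.00970 m) = 8.827×10⁻¹² C·m.
For a dipole, E_θ = (kp sinθ)/r³.
kp/r³ = (8.99×10⁹)(8.827×10⁻¹²)/(0.140)³ = 28.92 N/C.
E_θ = 28.92·sin28° = 13.58 N/C.

E_θ ≈ 13.6 N/C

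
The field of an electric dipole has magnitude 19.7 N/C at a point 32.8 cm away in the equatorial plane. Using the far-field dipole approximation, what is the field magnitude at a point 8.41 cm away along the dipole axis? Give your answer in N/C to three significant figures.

E ≈ 2340 N/C

Dipole fields scale as 1/r³ in the far field.
The axial field is twice the equatorial field at the same r, so the geometry factor is 2/1.
E₂ = E₁ · (2/1) · (r₁/r₂)³ = 19.7 · 2 · (32.8/8.41)³.
(r₁/r₂)³ = (3.9)³ = 59.32.
E₂ ≈ 2337 N/C.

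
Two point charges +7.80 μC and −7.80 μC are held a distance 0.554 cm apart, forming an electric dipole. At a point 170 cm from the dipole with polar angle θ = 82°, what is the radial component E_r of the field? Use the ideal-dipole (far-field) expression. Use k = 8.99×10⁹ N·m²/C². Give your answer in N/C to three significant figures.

Dipole moment p = qd = (7.80×10⁻⁶ C)(0.00554 m) = 4.321×10⁻⁸ C·m.
For a dipole, E_r = (2kp cosθ)/r³.
kp/r³ = (8.99×10⁹)(4.321×10⁻⁸)/(1.70)³ = 79.07 N/C.
E_r = 2·79.07·cos82° = 22.01 N/C.

E_r ≈ 22.0 N/C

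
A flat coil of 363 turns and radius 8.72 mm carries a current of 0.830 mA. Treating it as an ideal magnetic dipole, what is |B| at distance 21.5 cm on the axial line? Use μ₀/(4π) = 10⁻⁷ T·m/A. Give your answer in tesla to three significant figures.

B ≈ 1.45×10⁻⁹ T

m = NIA = NIπa² = 363·(8.30×10⁻⁴)·π·(0.00872)² = 7.197×10⁻⁵ A·m².
On axis B = (μ₀/4π)·2m/r³.
B = 2·(10⁻⁷)·(7.197×10⁻⁵) / (0.215)³ = 1.448×10⁻⁹ T.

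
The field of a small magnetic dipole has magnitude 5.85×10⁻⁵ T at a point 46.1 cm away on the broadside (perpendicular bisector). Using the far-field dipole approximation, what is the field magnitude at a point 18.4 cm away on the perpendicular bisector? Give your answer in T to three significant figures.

Dipole fields scale as 1/r³ in the far field; the geometry is the same at both points.
B₂ = B₁ · (r₁/r₂)³ = 5.85×10⁻⁵ · (46.1/18.4)³.
(r₁/r₂)³ = (2.505)³ = 15.73.
B₂ ≈ 9.200×10⁻⁴ T.

B ≈ 9.20×10⁻⁴ T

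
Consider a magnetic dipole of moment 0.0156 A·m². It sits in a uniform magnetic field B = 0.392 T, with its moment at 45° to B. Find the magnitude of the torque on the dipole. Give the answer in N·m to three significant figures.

Torque on a magnetic dipole: τ = mB sinθ.
τ = (0.0156)(0.392)·sin45° = 0.004324 N·m.

τ ≈ 0.00432 N·m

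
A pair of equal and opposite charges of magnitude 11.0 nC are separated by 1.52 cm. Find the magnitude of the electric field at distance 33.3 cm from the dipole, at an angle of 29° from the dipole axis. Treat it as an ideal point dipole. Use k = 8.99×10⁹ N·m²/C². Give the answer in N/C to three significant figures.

E ≈ 73.9 N/C

Dipole moment p = qd = (1.10×10⁻⁸ C)(0.0152 m) = 1.672×10⁻¹⁰ C·m.
At angle θ the dipole field magnitude is E = (kp/r³)·√(1 + 3cos²θ).
kp/r³ = (8.99×10⁹)(1.672×10⁻¹⁰) / (0.333)³ = 40.71 N/C.
√(1 + 3cos²29°) = √(1 + 3·0.7650) = √3.2949 ≈ 1.8152.
E ≈ 40.71 × 1.815 = 73.89 N/C.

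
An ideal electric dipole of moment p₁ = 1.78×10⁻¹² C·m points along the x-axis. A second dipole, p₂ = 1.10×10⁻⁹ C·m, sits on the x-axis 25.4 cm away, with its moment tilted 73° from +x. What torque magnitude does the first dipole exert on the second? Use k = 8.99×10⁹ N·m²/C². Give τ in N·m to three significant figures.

τ ≈ 2.05×10⁻⁹ N·m

The second dipole sits on the axis of the first, so the field there is axial: E₁ = 2kp₁/r³ along +x.
E₁ = 2(8.99×10⁹)(1.78×10⁻¹²)/(0.254)³ = 1.953 N/C.
Torque on the second dipole: τ = p₂ E₁ sinθ.
τ = (1.10×10⁻⁹)(1.953)·sin73° = 2.054×10⁻⁹ N·m.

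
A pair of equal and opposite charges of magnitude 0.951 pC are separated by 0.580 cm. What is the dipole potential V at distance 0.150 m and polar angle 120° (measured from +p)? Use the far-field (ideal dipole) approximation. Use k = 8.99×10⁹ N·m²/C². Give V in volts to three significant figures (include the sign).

V ≈ -0.00110 V

Dipole moment p = qd = (9.51×10⁻¹³ C)(0.00580 m) = 5.516×10⁻¹⁵ C·m.
The dipole potential is V = kp cosθ / r².
V = (8.99×10⁹)(5.516×10⁻¹⁵)·cos120° / (0.150)² = -0.001102 V.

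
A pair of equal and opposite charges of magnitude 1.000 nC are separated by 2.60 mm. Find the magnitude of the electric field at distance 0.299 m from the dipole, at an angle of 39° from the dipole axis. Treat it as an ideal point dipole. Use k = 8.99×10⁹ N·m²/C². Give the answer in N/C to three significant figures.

E ≈ 1.47 N/C

Dipole moment p = qd = (1.00×10⁻⁹ C)(0.00260 m) = 2.60×10⁻¹² C·m.
At angle θ the dipole field magnitude is E = (kp/r³)·√(1 + 3cos²θ).
kp/r³ = (8.99×10⁹)(2.60×10⁻¹²) / (0.299)³ = 0.8744 N/C.
√(1 + 3cos²39°) = √(1 + 3·0.6040) = √2.8119 ≈ 1.6769.
E ≈ 0.8744 × 1.677 = 1.466 N/C.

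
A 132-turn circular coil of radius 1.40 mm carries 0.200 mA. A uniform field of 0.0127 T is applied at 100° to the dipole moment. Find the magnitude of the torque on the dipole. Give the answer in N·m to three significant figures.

m = NIA = NIπa² = 132·(2.00×10⁻⁴)·π·(0.00140)² = 1.626×10⁻⁷ A·m².
Torque on a magnetic dipole: τ = mB sinθ.
τ = (1.626×10⁻⁷)(0.0127)·sin100° = 2.034×10⁻⁹ N·m.

τ ≈ 2.03×10⁻⁹ N·m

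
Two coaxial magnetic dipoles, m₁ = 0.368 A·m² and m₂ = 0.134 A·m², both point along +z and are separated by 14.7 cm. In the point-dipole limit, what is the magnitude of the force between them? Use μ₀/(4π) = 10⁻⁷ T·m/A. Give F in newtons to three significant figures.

On-axis B of dipole 1: B = (μ₀/4π)·2m₁/r³. Force on dipole 2: F = m₂·dB/dr.
dB/dr = −(μ₀/4π)·6m₁/r⁴, so |F| = (μ₀/4π)·6m₁m₂/r⁴.
F = 6(10⁻⁷)(0.368)(0.134)/(0.147)⁴ = 6.336×10⁻⁵ N.

F ≈ 6.34×10⁻⁵ N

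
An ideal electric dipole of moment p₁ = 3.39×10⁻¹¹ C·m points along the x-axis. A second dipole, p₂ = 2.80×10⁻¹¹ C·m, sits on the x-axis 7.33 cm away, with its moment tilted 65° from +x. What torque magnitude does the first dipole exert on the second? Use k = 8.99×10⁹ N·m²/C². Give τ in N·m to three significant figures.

The second dipole sits on the axis of the first, so the field there is axial: E₁ = 2kp₁/r³ along +x.
E₁ = 2(8.99×10⁹)(3.39×10⁻¹¹)/(0.0733)³ = 1548 N/C.
Torque on the second dipole: τ = p₂ E₁ sinθ.
τ = (2.80×10⁻¹¹)(1548)·sin65° = 3.927×10⁻⁸ N·m.

τ ≈ 3.93×10⁻⁸ N·m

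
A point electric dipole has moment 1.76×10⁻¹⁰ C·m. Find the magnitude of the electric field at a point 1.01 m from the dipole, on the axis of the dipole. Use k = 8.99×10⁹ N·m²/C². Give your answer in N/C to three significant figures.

E ≈ 3.07 N/C

On the dipole axis E = 2kp/r³.
E = 2·(8.99×10⁹)(1.76×10⁻¹⁰) / (1.01)³ = 3.071 N/C.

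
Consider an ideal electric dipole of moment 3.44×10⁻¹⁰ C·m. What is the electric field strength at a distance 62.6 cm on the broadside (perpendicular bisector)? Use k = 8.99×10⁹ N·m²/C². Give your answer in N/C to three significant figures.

E ≈ 12.6 N/C

In the equatorial plane E = kp/r³.
E = (8.99×10⁹)(3.44×10⁻¹⁰) / (0.626)³ = 12.61 N/C.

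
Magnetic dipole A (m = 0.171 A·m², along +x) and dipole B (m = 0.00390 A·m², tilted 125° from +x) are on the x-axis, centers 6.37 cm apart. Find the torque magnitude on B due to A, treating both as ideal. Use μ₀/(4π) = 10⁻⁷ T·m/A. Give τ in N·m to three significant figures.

τ ≈ 4.23×10⁻⁷ N·m

Dipole B is on the axis of dipole A, so B₁ there is axial: B₁ = (μ₀/4π)·2m₁/r³ along +x.
B₁ = 2(10⁻⁷)(0.171)/(0.0637)³ = 1.323×10⁻⁴ T.
τ = m₂ B₁ sinθ.
τ = (0.00390)(1.323×10⁻⁴)·sin125° = 4.227×10⁻⁷ N·m.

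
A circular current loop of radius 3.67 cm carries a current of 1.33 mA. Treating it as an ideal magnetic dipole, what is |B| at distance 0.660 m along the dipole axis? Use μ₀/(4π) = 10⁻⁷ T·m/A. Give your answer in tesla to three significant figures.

B ≈ 3.92×10⁻¹² T

Magnetic moment m = IA = Iπa² = (0.00133)·π·(0.0367)² = 5.628×10⁻⁶ A·m².
On axis B = (μ₀/4π)·2m/r³.
B = 2·(10⁻⁷)·(5.628×10⁻⁶) / (0.660)³ = 3.915×10⁻¹² T.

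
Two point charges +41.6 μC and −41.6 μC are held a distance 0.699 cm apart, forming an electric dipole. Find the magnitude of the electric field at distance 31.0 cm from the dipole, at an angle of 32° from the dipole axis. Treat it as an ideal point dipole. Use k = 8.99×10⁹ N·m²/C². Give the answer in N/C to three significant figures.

E ≈ 1.56×10⁵ N/C

Dipole moment p = qd = (4.16×10⁻⁵ C)(0.00699 m) = 2.908×10⁻⁷ C·m.
At angle θ the dipole field magnitude is E = (kp/r³)·√(1 + 3cos²θ).
kp/r³ = (8.99×10⁹)(2.908×10⁻⁷) / (0.310)³ = 8.775×10⁴ N/C.
√(1 + 3cos²32°) = √(1 + 3·0.7192) = √3.1576 ≈ 1.7770.
E ≈ 8.775×10⁴ × 1.777 = 1.559×10⁵ N/C.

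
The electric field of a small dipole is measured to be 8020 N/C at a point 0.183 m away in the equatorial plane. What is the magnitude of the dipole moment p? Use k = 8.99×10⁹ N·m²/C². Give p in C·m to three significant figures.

p ≈ 5.47×10⁻⁹ C·m

In the equatorial plane E = kp/r³, so p = Er³/(k).
p = (8020)·(0.183)³ / (8.99×10⁹) = 5.467×10⁻⁹ C·m.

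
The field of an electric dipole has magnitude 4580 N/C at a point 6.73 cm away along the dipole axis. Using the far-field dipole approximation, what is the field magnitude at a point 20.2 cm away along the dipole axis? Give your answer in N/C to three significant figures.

E ≈ 169 N/C

Dipole fields scale as 1/r³ in the far field; the geometry is the same at both points.
E₂ = E₁ · (r₁/r₂)³ = 4580 · (6.73/20.2)³.
(r₁/r₂)³ = (0.3332)³ = 0.03698.
E₂ ≈ 169.4 N/C.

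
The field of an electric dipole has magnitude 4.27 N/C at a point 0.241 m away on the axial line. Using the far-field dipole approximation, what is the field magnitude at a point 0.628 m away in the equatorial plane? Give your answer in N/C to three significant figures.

Dipole fields scale as 1/r³ in the far field.
The axial field is twice the equatorial field at the same r, so the geometry factor is 1/2.
E₂ = E₁ · (1/2) · (r₁/r₂)³ = 4.27 · 0.5 · (0.241/0.628)³.
(r₁/r₂)³ = (0.3838)³ = 0.05652.
E₂ ≈ 0.1207 N/C.

E ≈ 0.121 N/C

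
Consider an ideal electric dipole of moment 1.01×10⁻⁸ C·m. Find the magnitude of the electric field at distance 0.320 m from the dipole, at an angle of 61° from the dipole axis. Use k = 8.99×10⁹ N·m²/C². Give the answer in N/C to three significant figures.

E ≈ 3620 N/C

At angle θ the dipole field magnitude is E = (kp/r³)·√(1 + 3cos²θ).
kp/r³ = (8.99×10⁹)(1.01×10⁻⁸) / (0.320)³ = 2771 N/C.
√(1 + 3cos²61°) = √(1 + 3·0.2350) = √1.7051 ≈ 1.3058.
E ≈ 2771 × 1.306 = 3618 N/C.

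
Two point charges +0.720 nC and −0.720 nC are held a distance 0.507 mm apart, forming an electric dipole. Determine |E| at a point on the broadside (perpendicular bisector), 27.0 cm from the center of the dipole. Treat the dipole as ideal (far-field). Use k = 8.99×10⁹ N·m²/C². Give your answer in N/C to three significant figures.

E ≈ 0.167 N/C

Dipole moment p = qd = (7.20×10⁻¹⁰ C)(5.07×10⁻⁴ m) = 3.65×10⁻¹³ C·m.
In the equatorial plane E = kp/r³.
E = (8.99×10⁹)(3.65×10⁻¹³) / (0.270)³ = 0.1667 N/C.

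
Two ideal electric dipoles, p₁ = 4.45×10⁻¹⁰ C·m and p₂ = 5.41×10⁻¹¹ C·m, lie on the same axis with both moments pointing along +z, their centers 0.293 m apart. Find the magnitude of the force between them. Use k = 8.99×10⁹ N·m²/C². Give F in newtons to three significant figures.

On-axis field of dipole 1 at distance r: E = 2kp₁/r³. Force on dipole 2 is F = p₂·dE/dr (gradient along axis).
dE/dr = −6kp₁/r⁴, so |F| = 6kp₁p₂/r⁴ (attractive for aligned moments).
F = 6(8.99×10⁹)(4.45×10⁻¹⁰)(5.41×10⁻¹¹)/(0.293)⁴ = 1.762×10⁻⁷ N.

F ≈ 1.76×10⁻⁷ N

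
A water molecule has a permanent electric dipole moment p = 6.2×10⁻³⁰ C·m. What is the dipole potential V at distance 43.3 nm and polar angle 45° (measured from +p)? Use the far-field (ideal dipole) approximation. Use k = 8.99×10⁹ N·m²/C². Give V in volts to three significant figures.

The dipole potential is V = kp cosθ / r².
V = (8.99×10⁹)(6.20×10⁻³⁰)·cos45° / (4.33×10⁻⁸)² = 2.102×10⁻⁵ V.

V ≈ 2.10×10⁻⁵ V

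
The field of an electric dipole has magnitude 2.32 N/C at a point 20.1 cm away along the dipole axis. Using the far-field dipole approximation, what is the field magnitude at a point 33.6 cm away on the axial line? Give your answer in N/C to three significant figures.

E ≈ 0.497 N/C

Dipole fields scale as 1/r³ in the far field; the geometry is the same at both points.
E₂ = E₁ · (r₁/r₂)³ = 2.32 · (20.1/33.6)³.
(r₁/r₂)³ = (0.5982)³ = 0.2141.
E₂ ≈ 0.4967 N/C.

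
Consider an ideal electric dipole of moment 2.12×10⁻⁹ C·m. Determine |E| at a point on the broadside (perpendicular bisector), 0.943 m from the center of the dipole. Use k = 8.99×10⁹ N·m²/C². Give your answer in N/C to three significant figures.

E ≈ 22.7 N/C

On the perpendicular bisector E = kp/r³ (half the axial value at the same distance).
E = (8.99×10⁹)(2.12×10⁻⁹) / (0.943)³ = 22.73 N/C.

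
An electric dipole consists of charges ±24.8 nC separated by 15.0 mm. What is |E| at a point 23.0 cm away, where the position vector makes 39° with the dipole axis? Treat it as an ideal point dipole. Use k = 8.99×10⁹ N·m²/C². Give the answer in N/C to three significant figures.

E ≈ 461 N/C

Dipole moment p = qd = (2.48×10⁻⁸ C)(0.0150 m) = 3.72×10⁻¹⁰ C·m.
At angle θ the dipole field magnitude is E = (kp/r³)·√(1 + 3cos²θ).
kp/r³ = (8.99×10⁹)(3.72×10⁻¹⁰) / (0.230)³ = 274.9 N/C.
√(1 + 3cos²39°) = √(1 + 3·0.6040) = √2.8119 ≈ 1.6769.
E ≈ 274.9 × 1.677 = 460.9 N/C.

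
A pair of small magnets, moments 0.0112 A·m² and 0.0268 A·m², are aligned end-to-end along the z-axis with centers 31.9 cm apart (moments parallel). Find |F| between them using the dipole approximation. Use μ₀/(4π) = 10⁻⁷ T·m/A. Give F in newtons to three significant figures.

F ≈ 1.74×10⁻⁸ N

On-axis B of dipole 1: B = (μ₀/4π)·2m₁/r³. Force on dipole 2: F = m₂·dB/dr.
dB/dr = −(μ₀/4π)·6m₁/r⁴, so |F| = (μ₀/4π)·6m₁m₂/r⁴.
F = 6(10⁻⁷)(0.0112)(0.0268)/(0.319)⁴ = 1.739×10⁻⁸ N.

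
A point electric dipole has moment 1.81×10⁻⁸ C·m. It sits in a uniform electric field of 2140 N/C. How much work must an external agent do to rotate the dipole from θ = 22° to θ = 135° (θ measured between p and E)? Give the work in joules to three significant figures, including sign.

W_ext = ΔU = U(θ₂) − U(θ₁) = −pE cosθ₂ − (−pE cosθ₁) = pE(cosθ₁ − cosθ₂).
W = (1.81×10⁻⁸)(2140)·(cos22° − cos135°) = (3.873×10⁻⁵)·(+1.6343) = 6.330×10⁻⁵ J.

W ≈ 6.33×10⁻⁵ J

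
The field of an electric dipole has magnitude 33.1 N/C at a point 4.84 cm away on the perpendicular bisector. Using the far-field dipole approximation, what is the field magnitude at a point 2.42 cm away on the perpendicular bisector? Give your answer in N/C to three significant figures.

Dipole fields scale as 1/r³ in the far field; the geometry is the same at both points.
E₂ = E₁ · (r₁/r₂)³ = 33.1 · (4.84/2.42)³.
(r₁/r₂)³ = (2)³ = 8.
E₂ ≈ 264.8 N/C.

E ≈ 265 N/C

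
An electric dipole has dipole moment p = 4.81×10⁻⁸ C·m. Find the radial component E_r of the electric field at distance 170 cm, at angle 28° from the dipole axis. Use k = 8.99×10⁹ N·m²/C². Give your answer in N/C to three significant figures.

E_r ≈ 155 N/C

For a dipole, E_r = (2kp cosθ)/r³.
kp/r³ = (8.99×10⁹)(4.81×10⁻⁸)/(1.70)³ = 88.02 N/C.
E_r = 2·88.02·cos28° = 155.4 N/C.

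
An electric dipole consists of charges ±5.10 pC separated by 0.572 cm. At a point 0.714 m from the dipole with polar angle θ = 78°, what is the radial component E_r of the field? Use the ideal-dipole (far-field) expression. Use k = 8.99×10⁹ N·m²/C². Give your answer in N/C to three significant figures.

E_r ≈ 3.00×10⁻⁴ N/C

Dipole moment p = qd = (5.10×10⁻¹² C)(0.00572 m) = 2.917×10⁻¹⁴ C·m.
For a dipole, E_r = (2kp cosθ)/r³.
kp/r³ = (8.99×10⁹)(2.917×10⁻¹⁴)/(0.714)³ = 7.204×10⁻⁴ N/C.
E_r = 2·7.204×10⁻⁴·cos78° = 2.996×10⁻⁴ N/C.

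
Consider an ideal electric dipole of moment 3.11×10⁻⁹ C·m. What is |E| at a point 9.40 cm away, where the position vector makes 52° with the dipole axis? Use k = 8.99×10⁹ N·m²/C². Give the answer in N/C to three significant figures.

At angle θ the dipole field magnitude is E = (kp/r³)·√(1 + 3cos²θ).
kp/r³ = (8.99×10⁹)(3.11×10⁻⁹) / (0.0940)³ = 3.366×10⁴ N/C.
√(1 + 3cos²52°) = √(1 + 3·0.3790) = √2.1371 ≈ 1.4619.
E ≈ 3.366×10⁴ × 1.462 = 4.921×10⁴ N/C.

E ≈ 4.92×10⁴ N/C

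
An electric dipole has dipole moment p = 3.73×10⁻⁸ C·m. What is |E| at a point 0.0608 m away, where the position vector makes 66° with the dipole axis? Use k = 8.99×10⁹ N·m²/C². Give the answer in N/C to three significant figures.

At angle θ the dipole field magnitude is E = (kp/r³)·√(1 + 3cos²θ).
kp/r³ = (8.99×10⁹)(3.73×10⁻⁸) / (0.0608)³ = 1.492×10⁶ N/C.
√(1 + 3cos²66°) = √(1 + 3·0.1654) = √1.4963 ≈ 1.2232.
E ≈ 1.492×10⁶ × 1.223 = 1.825×10⁶ N/C.

E ≈ 1.83×10⁶ N/C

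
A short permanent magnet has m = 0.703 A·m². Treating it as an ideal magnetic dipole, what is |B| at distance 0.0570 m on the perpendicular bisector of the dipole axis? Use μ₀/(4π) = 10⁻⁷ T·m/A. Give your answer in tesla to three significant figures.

B ≈ 3.80×10⁻⁴ T

In the equatorial plane B = (μ₀/4π)·m/r³ (half the axial value).
B = (10⁻⁷)·(0.703) / (0.0570)³ = 3.796×10⁻⁴ T.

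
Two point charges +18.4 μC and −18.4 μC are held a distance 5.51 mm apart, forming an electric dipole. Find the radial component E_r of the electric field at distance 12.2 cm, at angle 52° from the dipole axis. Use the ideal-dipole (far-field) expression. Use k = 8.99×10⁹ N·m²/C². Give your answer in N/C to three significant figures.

E_r ≈ 6.18×10⁵ N/C

Dipole moment p = qd = (1.84×10⁻⁵ C)(0.00551 m) = 1.014×10⁻⁷ C·m.
For a dipole, E_r = (2kp cosθ)/r³.
kp/r³ = (8.99×10⁹)(1.014×10⁻⁷)/(0.122)³ = 5.020×10⁵ N/C.
E_r = 2·5.020×10⁵·cos52° = 6.181×10⁵ N/C.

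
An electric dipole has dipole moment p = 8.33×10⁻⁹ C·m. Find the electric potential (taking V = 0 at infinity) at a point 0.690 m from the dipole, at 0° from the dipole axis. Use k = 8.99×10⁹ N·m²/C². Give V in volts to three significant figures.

The dipole potential is V = kp cosθ / r².
V = (8.99×10⁹)(8.33×10⁻⁹)·cos0° / (0.690)² = 157.3 V.

V ≈ 157 V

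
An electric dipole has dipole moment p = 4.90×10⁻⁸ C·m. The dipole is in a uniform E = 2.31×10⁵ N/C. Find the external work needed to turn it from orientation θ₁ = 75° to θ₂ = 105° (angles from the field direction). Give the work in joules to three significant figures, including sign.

W ≈ 0.00586 J

W_ext = ΔU = U(θ₂) − U(θ₁) = −pE cosθ₂ − (−pE cosθ₁) = pE(cosθ₁ − cosθ₂).
W = (4.90×10⁻⁸)(2.31×10⁵)·(cos75° − cos105°) = (0.01132)·(+0.5176) = 0.005859 J.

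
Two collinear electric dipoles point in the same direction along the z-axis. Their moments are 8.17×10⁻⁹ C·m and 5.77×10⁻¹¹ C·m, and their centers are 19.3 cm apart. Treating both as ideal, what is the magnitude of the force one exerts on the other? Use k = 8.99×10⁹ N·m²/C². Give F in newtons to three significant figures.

F ≈ 1.83×10⁻⁵ N

On-axis field of dipole 1 at distance r: E = 2kp₁/r³. Force on dipole 2 is F = p₂·dE/dr (gradient along axis).
dE/dr = −6kp₁/r⁴, so |F| = 6kp₁p₂/r⁴ (attractive for aligned moments).
F = 6(8.99×10⁹)(8.17×10⁻⁹)(5.77×10⁻¹¹)/(0.193)⁴ = 1.833×10⁻⁵ N.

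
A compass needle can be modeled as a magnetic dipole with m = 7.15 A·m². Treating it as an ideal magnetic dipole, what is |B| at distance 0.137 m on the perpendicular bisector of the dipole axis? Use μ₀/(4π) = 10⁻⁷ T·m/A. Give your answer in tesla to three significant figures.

B ≈ 2.78×10⁻⁴ T

In the equatorial plane B = (μ₀/4π)·m/r³ (half the axial value).
B = (10⁻⁷)·(7.15) / (0.137)³ = 2.781×10⁻⁴ T.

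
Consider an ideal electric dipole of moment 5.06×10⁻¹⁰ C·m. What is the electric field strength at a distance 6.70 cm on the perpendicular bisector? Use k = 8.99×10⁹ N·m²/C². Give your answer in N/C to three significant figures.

E ≈ 1.51×10⁴ N/C

On the perpendicular bisector E = kp/r³ (half the axial value at the same distance).
E = (8.99×10⁹)(5.06×10⁻¹⁰) / (0.0670)³ = 1.512×10⁴ N/C.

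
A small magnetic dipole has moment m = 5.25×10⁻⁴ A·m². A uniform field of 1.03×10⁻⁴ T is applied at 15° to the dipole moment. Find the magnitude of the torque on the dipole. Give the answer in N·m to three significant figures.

Torque on a magnetic dipole: τ = mB sinθ.
τ = (5.25×10⁻⁴)(1.03×10⁻⁴)·sin15° = 1.400×10⁻⁸ N·m.

τ ≈ 1.40×10⁻⁸ N·m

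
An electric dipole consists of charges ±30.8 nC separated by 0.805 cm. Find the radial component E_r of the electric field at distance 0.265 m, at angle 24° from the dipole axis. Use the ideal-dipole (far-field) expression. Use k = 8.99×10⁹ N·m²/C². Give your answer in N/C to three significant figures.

E_r ≈ 219 N/C

Dipole moment p = qd = (3.08×10⁻⁸ C)(0.00805 m) = 2.479×10⁻¹⁰ C·m.
For a dipole, E_r = (2kp cosθ)/r³.
kp/r³ = (8.99×10⁹)(2.479×10⁻¹⁰)/(0.265)³ = 119.8 N/C.
E_r = 2·119.8·cos24° = 218.8 N/C.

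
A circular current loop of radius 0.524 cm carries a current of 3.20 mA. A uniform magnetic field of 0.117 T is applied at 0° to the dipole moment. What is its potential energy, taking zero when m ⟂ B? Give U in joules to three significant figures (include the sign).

U ≈ -3.23×10⁻⁸ J

Magnetic moment m = IA = Iπa² = (0.00320)·π·(0.00524)² = 2.76×10⁻⁷ A·m².
U = −m·B = −mB cosθ.
U = −(2.76×10⁻⁷)(0.117)·cos0° = -3.229×10⁻⁸ J.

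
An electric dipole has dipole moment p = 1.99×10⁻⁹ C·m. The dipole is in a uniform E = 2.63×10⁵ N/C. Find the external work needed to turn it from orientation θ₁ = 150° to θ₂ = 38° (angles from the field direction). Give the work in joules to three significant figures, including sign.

W_ext = ΔU = U(θ₂) − U(θ₁) = −pE cosθ₂ − (−pE cosθ₁) = pE(cosθ₁ − cosθ₂).
W = (1.99×10⁻⁹)(2.63×10⁵)·(cos150° − cos38°) = (5.234×10⁻⁴)·(-1.6540) = -8.657×10⁻⁴ J.

W ≈ -8.66×10⁻⁴ J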